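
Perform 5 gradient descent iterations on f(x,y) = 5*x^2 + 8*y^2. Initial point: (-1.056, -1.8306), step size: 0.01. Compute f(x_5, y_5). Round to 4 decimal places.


Gradient descent on f(x,y) = 5*x^2 + 8*y^2.
Starting point: (-1.056, -1.8306), alpha = 0.01
Step 1: grad_x = 2*5*-1.056 = -10.56, grad_y = 2*8*-1.8306 = -29.2896
  x_1 = -1.056 - 0.01*-10.56 = -0.9504
  y_1 = -1.8306 - 0.01*-29.2896 = -1.5377
Step 2: grad_x = 2*5*-0.9504 = -9.504, grad_y = 2*8*-1.5377 = -24.6033
  x_2 = -0.9504 - 0.01*-9.504 = -0.8554
  y_2 = -1.5377 - 0.01*-24.6033 = -1.2917
Step 3: grad_x = 2*5*-0.8554 = -8.5536, grad_y = 2*8*-1.2917 = -20.6667
  x_3 = -0.8554 - 0.01*-8.5536 = -0.7698
  y_3 = -1.2917 - 0.01*-20.6667 = -1.085
Step 4: grad_x = 2*5*-0.7698 = -7.6982, grad_y = 2*8*-1.085 = -17.3601
  x_4 = -0.7698 - 0.01*-7.6982 = -0.6928
  y_4 = -1.085 - 0.01*-17.3601 = -0.9114
Step 5: grad_x = 2*5*-0.6928 = -6.9284, grad_y = 2*8*-0.9114 = -14.5825
  x_5 = -0.6928 - 0.01*-6.9284 = -0.6236
  y_5 = -0.9114 - 0.01*-14.5825 = -0.7656
f(-0.6236, -0.7656) = 5*(-0.6236)^2 + 8*(-0.7656)^2 = 6.633


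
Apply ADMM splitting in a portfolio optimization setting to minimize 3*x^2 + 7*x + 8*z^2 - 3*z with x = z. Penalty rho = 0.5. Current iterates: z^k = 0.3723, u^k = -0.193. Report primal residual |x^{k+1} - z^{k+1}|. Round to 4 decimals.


ADMM iteration with rho = 0.5, z^k = 0.3723, u^k = -0.193
Step 1: x-update.
Minimize 3*x^2 + 7*x + (0.5/2)*(x - 0.3723 - 0.193)^2
FOC: (2*3 + 0.5)*x = -7 + 0.5*(0.3723 + 0.193)
x^{k+1} = -1.0334
Step 2: z-update.
Minimize 8*z^2 - 3*z + (0.5/2)*(-1.0334 - z - 0.193)^2
FOC: (2*8 + 0.5)*z = 3 + 0.5*(-1.0334 - 0.193)
z^{k+1} = 0.1447
Step 3: u-update.
u^{k+1} = -0.193 - 1.0334 - 0.1447 = -1.3711
Step 4: Primal residual = |-1.0334 - 0.1447| = 1.1781


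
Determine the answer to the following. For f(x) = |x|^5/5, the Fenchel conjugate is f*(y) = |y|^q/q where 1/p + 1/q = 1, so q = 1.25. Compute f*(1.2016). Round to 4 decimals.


The conjugate exponent q satisfies 1/p + 1/q = 1.
p = 5, so q = 5/(5 - 1) = 1.25
|y|^q = 1.2016^1.25 = 1.2581
f*(1.2016) = 1.2581 / 1.25 = 1.0064


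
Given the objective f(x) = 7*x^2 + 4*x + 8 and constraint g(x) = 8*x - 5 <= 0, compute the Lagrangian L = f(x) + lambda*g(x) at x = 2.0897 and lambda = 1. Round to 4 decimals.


Step 1: Evaluate f(x).
f(2.0897) = 7*2.0897^2 + 4*2.0897 + 8 = 46.9267
Step 2: Evaluate g(x).
g(2.0897) = 8*2.0897 - 5 = 11.7176
Step 3: Compute Lagrangian.
L = 46.9267 + 1*11.7176 = 58.6443


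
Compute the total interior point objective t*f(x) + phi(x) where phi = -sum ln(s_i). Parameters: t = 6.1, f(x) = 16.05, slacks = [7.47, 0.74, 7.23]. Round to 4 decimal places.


Step 1: Compute log-barrier.
ln values: [2.0109, -0.3011, 1.9782]
phi = -(2.0109 - 0.3011 + 1.9782) = -3.688
Step 2: Compute augmented objective.
t*f(x) = 6.1*16.05 = 97.905
Total = 97.905 - 3.688 = 94.217


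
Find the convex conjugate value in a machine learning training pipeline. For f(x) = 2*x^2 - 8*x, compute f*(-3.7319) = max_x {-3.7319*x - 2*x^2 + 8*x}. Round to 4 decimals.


f*(y) = sup_x {y*x - a*x^2 - b*x} = sup_x {(y-b)*x - a*x^2}
FOC: (y - b) - 2a*x = 0 => x* = (y - b)/(2a)
x* = (-3.7319 + 8)/(2*2) = 1.067
f*(-3.7319) = (y-b)^2/(4a) = (-3.7319 + 8)^2/(4*2)
= 18.2167/8 = 2.2771


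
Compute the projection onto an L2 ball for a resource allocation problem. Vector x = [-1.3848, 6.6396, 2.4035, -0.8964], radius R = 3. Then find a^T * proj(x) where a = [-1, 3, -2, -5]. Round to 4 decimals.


Step 1: Compute ||x|| (intermediates to 6 decimals).
||x|| = sqrt((-1.3848)^2 + 6.6396^2 + 2.4035^2 + (-0.8964)^2) = 7.251366
Step 2: Project.
Since ||x|| > R, scale = R/||x|| = 3/7.251366 = 0.413715, proj(x) = scale * x
proj(x) = [-0.572913, 2.746902, 0.994364, -0.370854]
Step 3: Dot product.
a^T * proj(x) = -1*(-0.572913) + 3*2.746902 - 2*0.994364 - 5*(-0.370854) = 8.6792


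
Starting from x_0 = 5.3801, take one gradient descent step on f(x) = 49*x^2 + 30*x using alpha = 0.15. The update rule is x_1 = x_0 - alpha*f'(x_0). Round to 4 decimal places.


We compute the gradient at x_0 and apply the update.
f'(x) = 98*x + 30
f'(5.3801) = 98*5.3801 + 30 = 557.2498
x_1 = 5.3801 - 0.15*557.2498 = -78.2074


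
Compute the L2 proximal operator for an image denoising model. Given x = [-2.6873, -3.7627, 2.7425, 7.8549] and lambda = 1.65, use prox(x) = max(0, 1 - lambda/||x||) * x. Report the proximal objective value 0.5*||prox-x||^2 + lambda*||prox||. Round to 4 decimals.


Step 1: Compute ||x||.
||x|| = 9.5184
Step 2: Compute scaling factor.
scale = max(0, 1 - 1.65/9.5184) = 0.8267
Step 3: prox(x) = [-2.2215, -3.1104, 2.2671, 6.4933]
||prox(x)|| = 7.8684
Step 4: Proximal objective.
0.5*||prox-x||^2 = 1.3613
lambda*||prox|| = 12.9829
Total = 14.3441


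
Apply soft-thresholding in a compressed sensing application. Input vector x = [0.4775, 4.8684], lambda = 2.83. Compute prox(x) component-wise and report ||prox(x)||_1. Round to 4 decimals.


Soft-thresholding with lambda = 2.83:
prox(0.4775) = sign(0.4775)*max(|0.4775| - 2.83, 0) = 0.0
prox(4.8684) = sign(4.8684)*max(|4.8684| - 2.83, 0) = 2.0384
prox(x) = [0.0, 2.0384]
||prox(x)||_1 = 0.0 + 2.0384 = 2.0384


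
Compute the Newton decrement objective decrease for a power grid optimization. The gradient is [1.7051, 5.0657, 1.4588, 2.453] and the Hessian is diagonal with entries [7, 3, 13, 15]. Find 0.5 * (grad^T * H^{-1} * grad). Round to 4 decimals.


Step 1: H is diagonal, so H^(-1) * g = [0.2436, 1.6886, 0.1122, 0.1635].
Step 2: g^T H^(-1) g = sum_i g_i^2 / H_ii
  = (1.7051)^2/7 + (5.0657)^2/3 + (1.4588)^2/13 + (2.453)^2/15
  = 0.4153 + 8.5538 + 0.1637 + 0.4011 = 9.534
Step 3: Objective decrease = 0.5 * g^T H^(-1) g = 4.767


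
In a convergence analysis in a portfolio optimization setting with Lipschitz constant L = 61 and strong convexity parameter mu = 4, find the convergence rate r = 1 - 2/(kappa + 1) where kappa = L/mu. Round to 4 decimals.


Step 1: Compute the condition number.
kappa = L/mu = 61/4 = 15.25
Step 2: Compute the convergence rate.
r = 1 - 2/(kappa + 1) = 1 - 2*mu/(L + mu) = (L - mu)/(L + mu) = 57/65 = 0.8769


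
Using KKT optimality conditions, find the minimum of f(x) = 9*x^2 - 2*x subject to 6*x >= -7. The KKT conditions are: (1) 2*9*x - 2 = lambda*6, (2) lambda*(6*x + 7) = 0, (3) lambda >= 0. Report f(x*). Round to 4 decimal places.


Step 1: Try lambda = 0 (constraint inactive).
Stationarity: 2*9*x - 2 = 0
x* = 2/(2*9) = 1/9 = 0.1111 (rounded; the exact value 1/9 is used below)
Check constraint: 6*0.1111 = 0.6666 >= -7 -- satisfied.
Step 2: Compute optimal value.
f(x*) = 9*(1/9)^2 - 2*(1/9) = -0.1111


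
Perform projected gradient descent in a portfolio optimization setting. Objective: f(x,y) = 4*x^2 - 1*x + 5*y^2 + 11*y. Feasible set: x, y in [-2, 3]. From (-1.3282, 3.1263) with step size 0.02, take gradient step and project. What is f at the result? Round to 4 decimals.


Step 1: Compute gradient at (-1.3282, 3.1263).
grad_x = 2*4*-1.3282 - 1 = -11.6256
grad_y = 2*5*3.1263 + 11 = 42.263
Step 2: Gradient step.
x_raw = -1.3282 - 0.02*-11.6256 = -1.0957
y_raw = 3.1263 - 0.02*42.263 = 2.281
Step 3: Project onto [-2, 3].
x_proj = clip(-1.0957) = -1.0957
y_proj = clip(2.281) = 2.281
Step 4: Evaluate f.
f(-1.0957, 2.281) = 57.005


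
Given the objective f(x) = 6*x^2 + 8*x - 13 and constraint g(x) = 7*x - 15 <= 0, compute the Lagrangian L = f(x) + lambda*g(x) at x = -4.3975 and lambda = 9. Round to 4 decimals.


Step 1: Evaluate f(x).
f(-4.3975) = 6*(-4.3975)^2 + 8*(-4.3975) - 13 = 67.848
Step 2: Evaluate g(x).
g(-4.3975) = 7*-4.3975 - 15 = -45.7825
Step 3: Compute Lagrangian.
L = 67.848 + 9*-45.7825 = -344.1945


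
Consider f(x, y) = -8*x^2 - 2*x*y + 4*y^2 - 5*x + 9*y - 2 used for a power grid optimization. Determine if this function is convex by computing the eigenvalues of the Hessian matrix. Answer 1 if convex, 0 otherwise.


The Hessian of f(x,y) = -8*x^2 - 2*x*y + 4*y^2 - 5*x + 9*y - 2 is:
H = [[-16, -2], [-2, 8]]
Trace = -16 + 8 = -8
Determinant = -16*8 - (-2)^2 = -132
Discriminant = (-8)^2 - 4*-132 = 592.0
Eigenvalues: lambda_1 = -16.1655, lambda_2 = 8.1655
The function is not convex.

0


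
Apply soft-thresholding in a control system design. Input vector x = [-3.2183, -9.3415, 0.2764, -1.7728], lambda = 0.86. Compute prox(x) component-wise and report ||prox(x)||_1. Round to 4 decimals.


Soft-thresholding with lambda = 0.86:
prox(-3.2183) = sign(-3.2183)*max(|-3.2183| - 0.86, 0) = -2.3583
prox(-9.3415) = sign(-9.3415)*max(|-9.3415| - 0.86, 0) = -8.4815
prox(0.2764) = sign(0.2764)*max(|0.2764| - 0.86, 0) = 0.0
prox(-1.7728) = sign(-1.7728)*max(|-1.7728| - 0.86, 0) = -0.9128
prox(x) = [-2.3583, -8.4815, 0.0, -0.9128]
||prox(x)||_1 = 2.3583 + 8.4815 + 0.0 + 0.9128 = 11.7526


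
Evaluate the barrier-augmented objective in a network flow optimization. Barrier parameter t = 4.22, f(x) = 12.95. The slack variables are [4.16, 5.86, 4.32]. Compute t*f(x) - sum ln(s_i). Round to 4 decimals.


Step 1: Compute log-barrier.
ln values: [1.4255, 1.7681, 1.4633]
phi = -(1.4255 + 1.7681 + 1.4633) = -4.6569
Step 2: Compute augmented objective.
t*f(x) = 4.22*12.95 = 54.649
Total = 54.649 - 4.6569 = 49.9921


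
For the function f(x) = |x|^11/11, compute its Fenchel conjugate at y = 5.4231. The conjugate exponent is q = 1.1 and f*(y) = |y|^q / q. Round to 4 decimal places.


The conjugate exponent q satisfies 1/p + 1/q = 1.
p = 11, so q = 11/(11 - 1) = 1.1
|y|^q = 5.4231^1.1 = 6.422
f*(5.4231) = 6.422 / 1.1 = 5.8382


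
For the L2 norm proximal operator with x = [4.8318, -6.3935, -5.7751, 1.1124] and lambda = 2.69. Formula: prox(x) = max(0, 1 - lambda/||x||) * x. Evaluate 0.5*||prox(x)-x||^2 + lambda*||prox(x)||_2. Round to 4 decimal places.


Step 1: Compute ||x||.
||x|| = 9.9404
Step 2: Compute scaling factor.
scale = max(0, 1 - 2.69/9.9404) = 0.7294
Step 3: prox(x) = [3.5243, -4.6633, -4.2123, 0.8114]
||prox(x)|| = 7.2504
Step 4: Proximal objective.
0.5*||prox-x||^2 = 3.6181
lambda*||prox|| = 19.5036
Total = 23.1217


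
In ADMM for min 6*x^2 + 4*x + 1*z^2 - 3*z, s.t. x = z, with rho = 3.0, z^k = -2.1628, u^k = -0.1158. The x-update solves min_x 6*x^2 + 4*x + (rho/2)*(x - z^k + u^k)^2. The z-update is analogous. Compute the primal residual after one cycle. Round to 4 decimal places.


ADMM iteration with rho = 3.0, z^k = -2.1628, u^k = -0.1158
Step 1: x-update.
Minimize 6*x^2 + 4*x + (3.0/2)*(x + 2.1628 - 0.1158)^2
FOC: (2*6 + 3.0)*x = -4 + 3.0*(-2.1628 + 0.1158)
x^{k+1} = -0.6761
Step 2: z-update.
Minimize 1*z^2 - 3*z + (3.0/2)*(-0.6761 - z - 0.1158)^2
FOC: (2*1 + 3.0)*z = 3 + 3.0*(-0.6761 - 0.1158)
z^{k+1} = 0.1249
Step 3: u-update.
u^{k+1} = -0.1158 - 0.6761 - 0.1249 = -0.9167
Step 4: Primal residual = |-0.6761 - 0.1249| = 0.8009


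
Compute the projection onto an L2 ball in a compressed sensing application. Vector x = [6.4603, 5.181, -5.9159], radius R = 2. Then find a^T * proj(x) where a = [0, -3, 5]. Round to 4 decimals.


Step 1: Compute ||x|| (intermediates to 6 decimals).
||x|| = sqrt(6.4603^2 + 5.181^2 + (-5.9159)^2) = 10.177235
Step 2: Project.
Since ||x|| > R, scale = R/||x|| = 2/10.177235 = 0.196517, proj(x) = scale * x
proj(x) = [1.269559, 1.018155, -1.162575]
Step 3: Dot product.
a^T * proj(x) = 0*1.269559 - 3*1.018155 + 5*(-1.162575) = -8.8673


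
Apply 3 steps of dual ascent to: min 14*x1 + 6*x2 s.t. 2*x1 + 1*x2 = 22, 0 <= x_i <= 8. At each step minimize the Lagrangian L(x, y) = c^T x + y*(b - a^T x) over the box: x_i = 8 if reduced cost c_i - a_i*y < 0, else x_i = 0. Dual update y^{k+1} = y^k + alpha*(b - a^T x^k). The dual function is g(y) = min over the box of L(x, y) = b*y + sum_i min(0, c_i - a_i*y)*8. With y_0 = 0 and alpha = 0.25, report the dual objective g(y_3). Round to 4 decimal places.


Dual ascent for LP: min 14*x1 + 6*x2, 2*x1 + 1*x2 = 22, 0 <= x_i <= 8
Step 1: y^k = 0.0, reduced costs: (14.0, 6.0)
  x^k = (0.0, 0.0), subgradient = b - a^T x = 22.0
  y^{k+1} = 0.0 + 0.25*22.0 = 5.5
Step 2: y^k = 5.5, reduced costs: (3.0, 0.5)
  x^k = (0.0, 0.0), subgradient = b - a^T x = 22.0
  y^{k+1} = 5.5 + 0.25*22.0 = 11.0
Step 3: y^k = 11.0, reduced costs: (-8.0, -5.0)
  x^k = (8.0, 8.0), subgradient = b - a^T x = -2.0
  y^{k+1} = 11.0 + 0.25*-2.0 = 10.5
Dual objective at y_3 = 10.5: reduced costs (-7.0, -4.5), box minimizer x = (8.0, 8.0)
g(y_3) = b*y + (c1 - a1*y)*x1 + (c2 - a2*y)*x2 = 22*10.5 + (-7.0)*8.0 + (-4.5)*8.0 = 231.0 - 56.0 - 36.0 = 139.0


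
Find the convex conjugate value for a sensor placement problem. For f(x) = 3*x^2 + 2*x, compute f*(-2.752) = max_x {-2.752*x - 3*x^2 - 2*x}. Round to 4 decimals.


f*(y) = sup_x {y*x - a*x^2 - b*x} = sup_x {(y-b)*x - a*x^2}
FOC: (y - b) - 2a*x = 0 => x* = (y - b)/(2a)
x* = (-2.752 - 2)/(2*3) = -0.792
f*(-2.752) = (y-b)^2/(4a) = (-2.752 - 2)^2/(4*3)
= 22.5815/12 = 1.8818


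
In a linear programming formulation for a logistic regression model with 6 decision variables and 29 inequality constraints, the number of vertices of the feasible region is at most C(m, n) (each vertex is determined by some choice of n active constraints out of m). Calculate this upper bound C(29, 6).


Each vertex corresponds to some choice of n active constraints out of m, so the number of vertices is at most C(m, n) = m! / (n!(m-n)!).
m = 29, n = 6
Numerator: 29 * 28 * 27 * 26 * 25 * 24
Denominator: 6! = 720
C(29, 6) = 475020


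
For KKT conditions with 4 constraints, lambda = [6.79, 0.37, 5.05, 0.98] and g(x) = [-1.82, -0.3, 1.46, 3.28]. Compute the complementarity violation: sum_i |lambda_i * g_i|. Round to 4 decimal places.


KKT complementary slackness check:
lambda_1 * g_1 = 6.79 * -1.82 = -12.3578
lambda_2 * g_2 = 0.37 * -0.3 = -0.111
lambda_3 * g_3 = 5.05 * 1.46 = 7.373
lambda_4 * g_4 = 0.98 * 3.28 = 3.2144
Total violation = 12.3578 + 0.111 + 7.373 + 3.2144 = 23.0562


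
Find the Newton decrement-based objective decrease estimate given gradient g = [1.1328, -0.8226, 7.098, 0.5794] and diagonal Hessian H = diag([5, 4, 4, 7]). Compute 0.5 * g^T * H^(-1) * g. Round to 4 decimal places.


Step 1: H is diagonal, so H^(-1) * g = [0.2266, -0.2057, 1.7745, 0.0828].
Step 2: g^T H^(-1) g = sum_i g_i^2 / H_ii
  = (1.1328)^2/5 + (-0.8226)^2/4 + (7.098)^2/4 + (0.5794)^2/7
  = 0.2566 + 0.1692 + 12.5954 + 0.048 = 13.0692
Step 3: Objective decrease = 0.5 * g^T H^(-1) g = 6.5346


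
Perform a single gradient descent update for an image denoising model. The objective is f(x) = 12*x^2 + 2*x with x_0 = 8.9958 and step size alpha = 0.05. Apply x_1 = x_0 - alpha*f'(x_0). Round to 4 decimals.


We compute the gradient at x_0 and apply the update.
f'(x) = 24*x + 2
f'(8.9958) = 24*8.9958 + 2 = 217.8992
x_1 = 8.9958 - 0.05*217.8992 = -1.8992


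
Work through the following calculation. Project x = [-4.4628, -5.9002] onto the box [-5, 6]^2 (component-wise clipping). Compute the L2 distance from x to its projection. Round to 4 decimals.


Project each component onto [-5, 6].
clip(-4.4628) = -4.4628, clip(-5.9002) = -5.0
Projection = [-4.4628, -5.0]
Squared diffs: [0.0, 0.8104]
Distance = sqrt(0.8104) = 0.9002


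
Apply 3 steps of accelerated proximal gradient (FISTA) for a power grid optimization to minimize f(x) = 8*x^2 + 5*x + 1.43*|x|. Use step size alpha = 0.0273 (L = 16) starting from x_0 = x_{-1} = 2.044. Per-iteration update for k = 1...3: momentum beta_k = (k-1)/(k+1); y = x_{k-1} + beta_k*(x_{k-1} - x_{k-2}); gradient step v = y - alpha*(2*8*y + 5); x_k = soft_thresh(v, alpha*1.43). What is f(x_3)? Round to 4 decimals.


FISTA on f(x) = 8*x^2 + 5*x + 1.43*|x|
L = 16, alpha = 0.0273
Iteration 1: beta = 0.0, y = 2.044 + 0.0*(2.044 - 2.044) = 2.044
  grad(y) = 37.704, v = y - alpha*grad = 1.0147
  prox(v) = soft_thresh(1.0147, 0.039) = 0.9756
Iteration 2: beta = 0.3333, y = 0.9756 + 0.3333*(0.9756 - 2.044) = 0.6195
  grad(y) = 14.9124, v = y - alpha*grad = 0.2124
  prox(v) = soft_thresh(0.2124, 0.039) = 0.1734
Iteration 3: beta = 0.5, y = 0.1734 + 0.5*(0.1734 - 0.9756) = -0.2278
  grad(y) = 1.3559, v = y - alpha*grad = -0.2648
  prox(v) = soft_thresh(-0.2648, 0.039) = -0.2257
f(x_3) = 8*(-0.2257)^2 + 5*(-0.2257) + 1.43*|-0.2257| = -0.3982


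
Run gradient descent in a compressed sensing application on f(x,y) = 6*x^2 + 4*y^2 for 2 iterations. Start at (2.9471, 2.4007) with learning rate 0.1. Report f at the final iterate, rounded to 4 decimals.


Gradient descent on f(x,y) = 6*x^2 + 4*y^2.
Starting point: (2.9471, 2.4007), alpha = 0.1
Step 1: grad_x = 2*6*2.9471 = 35.3652, grad_y = 2*4*2.4007 = 19.2056
  x_1 = 2.9471 - 0.1*35.3652 = -0.5894
  y_1 = 2.4007 - 0.1*19.2056 = 0.4801
Step 2: grad_x = 2*6*-0.5894 = -7.073, grad_y = 2*4*0.4801 = 3.8411
  x_2 = -0.5894 - 0.1*-7.073 = 0.1179
  y_2 = 0.4801 - 0.1*3.8411 = 0.096
f(0.1179, 0.096) = 6*0.1179^2 + 4*0.096^2 = 0.1203


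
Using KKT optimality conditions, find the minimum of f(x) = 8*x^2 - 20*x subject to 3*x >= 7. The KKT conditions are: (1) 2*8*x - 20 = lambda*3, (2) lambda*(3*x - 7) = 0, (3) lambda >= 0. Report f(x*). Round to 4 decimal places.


Step 1: Try lambda = 0 (constraint inactive).
x_unc = 20/(2*8) = 1.25
Check: 3*1.25 = 3.75 < 7 -- violated!
Step 2: Constraint must be active: 3*x = 7
x* = 7/3 = 2.3333 (rounded; the exact value 7/3 is used below)
lambda = (2*8*(7/3) - 20)/3 = 5.7778
Step 3: Compute optimal value.
f(x*) = 8*(7/3)^2 - 20*(7/3) = -3.1111


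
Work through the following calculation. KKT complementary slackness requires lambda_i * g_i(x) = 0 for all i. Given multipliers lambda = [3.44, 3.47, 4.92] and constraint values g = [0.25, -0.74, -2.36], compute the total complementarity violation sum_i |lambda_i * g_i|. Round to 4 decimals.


KKT complementary slackness check:
lambda_1 * g_1 = 3.44 * 0.25 = 0.86
lambda_2 * g_2 = 3.47 * -0.74 = -2.5678
lambda_3 * g_3 = 4.92 * -2.36 = -11.6112
Total violation = 0.86 + 2.5678 + 11.6112 = 15.039


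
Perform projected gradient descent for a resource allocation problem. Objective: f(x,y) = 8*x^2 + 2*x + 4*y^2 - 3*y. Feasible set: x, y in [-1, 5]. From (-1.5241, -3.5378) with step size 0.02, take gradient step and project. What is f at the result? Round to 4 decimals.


Step 1: Compute gradient at (-1.5241, -3.5378).
grad_x = 2*8*-1.5241 + 2 = -22.3856
grad_y = 2*4*-3.5378 - 3 = -31.3024
Step 2: Gradient step.
x_raw = -1.5241 - 0.02*-22.3856 = -1.0764
y_raw = -3.5378 - 0.02*-31.3024 = -2.9118
Step 3: Project onto [-1, 5].
x_proj = clip(-1.0764) = -1.0
y_proj = clip(-2.9118) = -1.0
Step 4: Evaluate f.
f(-1.0, -1.0) = 13.0


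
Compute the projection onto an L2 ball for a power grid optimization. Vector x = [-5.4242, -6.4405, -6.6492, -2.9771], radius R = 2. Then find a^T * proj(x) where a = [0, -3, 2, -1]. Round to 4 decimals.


Step 1: Compute ||x|| (intermediates to 6 decimals).
||x|| = sqrt((-5.4242)^2 + (-6.4405)^2 + (-6.6492)^2 + (-2.9771)^2) = 11.134495
Step 2: Project.
Since ||x|| > R, scale = R/||x|| = 2/11.134495 = 0.179622, proj(x) = scale * x
proj(x) = [-0.974306, -1.156855, -1.194343, -0.534753]
Step 3: Dot product.
a^T * proj(x) = 0*(-0.974306) - 3*(-1.156855) + 2*(-1.194343) - 1*(-0.534753) = 1.6166


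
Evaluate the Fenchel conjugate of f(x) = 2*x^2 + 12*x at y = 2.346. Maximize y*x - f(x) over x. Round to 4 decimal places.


f*(y) = sup_x {y*x - a*x^2 - b*x} = sup_x {(y-b)*x - a*x^2}
FOC: (y - b) - 2a*x = 0 => x* = (y - b)/(2a)
x* = (2.346 - 12)/(2*2) = -2.4135
f*(2.346) = (y-b)^2/(4a) = (2.346 - 12)^2/(4*2)
= 93.1997/8 = 11.65


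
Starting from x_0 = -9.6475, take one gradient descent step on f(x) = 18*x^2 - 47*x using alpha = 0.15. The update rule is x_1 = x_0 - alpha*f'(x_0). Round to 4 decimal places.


We compute the gradient at x_0 and apply the update.
f'(x) = 36*x - 47
f'(-9.6475) = 36*-9.6475 - 47 = -394.31
x_1 = -9.6475 - 0.15*-394.31 = 49.499


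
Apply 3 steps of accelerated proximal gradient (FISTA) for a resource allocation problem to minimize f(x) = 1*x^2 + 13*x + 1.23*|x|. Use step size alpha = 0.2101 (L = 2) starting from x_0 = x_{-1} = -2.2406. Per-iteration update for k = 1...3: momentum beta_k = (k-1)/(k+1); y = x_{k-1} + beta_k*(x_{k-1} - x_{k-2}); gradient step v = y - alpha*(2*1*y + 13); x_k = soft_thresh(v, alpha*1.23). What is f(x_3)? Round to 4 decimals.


FISTA on f(x) = 1*x^2 + 13*x + 1.23*|x|
L = 2, alpha = 0.2101
Iteration 1: beta = 0.0, y = -2.2406 + 0.0*(-2.2406 + 2.2406) = -2.2406
  grad(y) = 8.5188, v = y - alpha*grad = -4.0304
  prox(v) = soft_thresh(-4.0304, 0.2584) = -3.772
Iteration 2: beta = 0.3333, y = -3.772 + 0.3333*(-3.772 + 2.2406) = -4.2824
  grad(y) = 4.4351, v = y - alpha*grad = -5.2143
  prox(v) = soft_thresh(-5.2143, 0.2584) = -4.9558
Iteration 3: beta = 0.5, y = -4.9558 + 0.5*(-4.9558 + 3.772) = -5.5478
  grad(y) = 1.9045, v = y - alpha*grad = -5.9479
  prox(v) = soft_thresh(-5.9479, 0.2584) = -5.6895
f(x_3) = 1*(-5.6895)^2 + 13*(-5.6895) + 1.23*|-5.6895| = -34.595


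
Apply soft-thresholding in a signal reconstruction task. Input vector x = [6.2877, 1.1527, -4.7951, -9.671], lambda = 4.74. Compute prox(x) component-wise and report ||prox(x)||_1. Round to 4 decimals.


Soft-thresholding with lambda = 4.74:
prox(6.2877) = sign(6.2877)*max(|6.2877| - 4.74, 0) = 1.5477
prox(1.1527) = sign(1.1527)*max(|1.1527| - 4.74, 0) = 0.0
prox(-4.7951) = sign(-4.7951)*max(|-4.7951| - 4.74, 0) = -0.0551
prox(-9.671) = sign(-9.671)*max(|-9.671| - 4.74, 0) = -4.931
prox(x) = [1.5477, 0.0, -0.0551, -4.931]
||prox(x)||_1 = 1.5477 + 0.0 + 0.0551 + 4.931 = 6.5338


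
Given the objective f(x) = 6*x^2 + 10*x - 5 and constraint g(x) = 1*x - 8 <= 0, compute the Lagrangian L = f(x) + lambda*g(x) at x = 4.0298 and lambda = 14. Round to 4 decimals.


Step 1: Evaluate f(x).
f(4.0298) = 6*4.0298^2 + 10*4.0298 - 5 = 132.7337
Step 2: Evaluate g(x).
g(4.0298) = 1*4.0298 - 8 = -3.9702
Step 3: Compute Lagrangian.
L = 132.7337 + 14*-3.9702 = 77.1509


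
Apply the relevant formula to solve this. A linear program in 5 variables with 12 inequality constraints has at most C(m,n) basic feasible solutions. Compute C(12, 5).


Each vertex corresponds to some choice of n active constraints out of m, so the number of vertices is at most C(m, n) = m! / (n!(m-n)!).
m = 12, n = 5
Numerator: 12 * 11 * 10 * 9 * 8
Denominator: 5! = 120
C(12, 5) = 792


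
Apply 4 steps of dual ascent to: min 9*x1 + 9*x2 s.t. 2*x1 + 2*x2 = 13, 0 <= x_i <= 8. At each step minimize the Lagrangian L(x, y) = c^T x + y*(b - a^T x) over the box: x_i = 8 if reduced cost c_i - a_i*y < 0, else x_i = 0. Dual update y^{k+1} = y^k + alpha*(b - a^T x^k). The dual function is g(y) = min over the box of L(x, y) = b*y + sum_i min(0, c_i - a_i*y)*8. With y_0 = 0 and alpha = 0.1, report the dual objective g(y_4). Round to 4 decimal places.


Dual ascent for LP: min 9*x1 + 9*x2, 2*x1 + 2*x2 = 13, 0 <= x_i <= 8
Step 1: y^k = 0.0, reduced costs: (9.0, 9.0)
  x^k = (0.0, 0.0), subgradient = b - a^T x = 13.0
  y^{k+1} = 0.0 + 0.1*13.0 = 1.3
Step 2: y^k = 1.3, reduced costs: (6.4, 6.4)
  x^k = (0.0, 0.0), subgradient = b - a^T x = 13.0
  y^{k+1} = 1.3 + 0.1*13.0 = 2.6
Step 3: y^k = 2.6, reduced costs: (3.8, 3.8)
  x^k = (0.0, 0.0), subgradient = b - a^T x = 13.0
  y^{k+1} = 2.6 + 0.1*13.0 = 3.9
Step 4: y^k = 3.9, reduced costs: (1.2, 1.2)
  x^k = (0.0, 0.0), subgradient = b - a^T x = 13.0
  y^{k+1} = 3.9 + 0.1*13.0 = 5.2
Dual objective at y_4 = 5.2: reduced costs (-1.4, -1.4), box minimizer x = (8.0, 8.0)
g(y_4) = b*y + (c1 - a1*y)*x1 + (c2 - a2*y)*x2 = 13*5.2 + (-1.4)*8.0 + (-1.4)*8.0 = 67.6 - 11.2 - 11.2 = 45.2


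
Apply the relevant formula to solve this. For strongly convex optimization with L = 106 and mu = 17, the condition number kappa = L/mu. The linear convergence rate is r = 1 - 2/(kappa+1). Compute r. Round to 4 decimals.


Step 1: Compute the condition number.
kappa = L/mu = 106/17 = 6.2353
Step 2: Compute the convergence rate.
r = 1 - 2/(kappa + 1) = 1 - 2*mu/(L + mu) = (L - mu)/(L + mu) = 89/123 = 0.7236


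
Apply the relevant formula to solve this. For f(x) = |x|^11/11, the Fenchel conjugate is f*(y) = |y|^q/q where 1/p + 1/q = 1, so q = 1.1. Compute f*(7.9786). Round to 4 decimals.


The conjugate exponent q satisfies 1/p + 1/q = 1.
p = 11, so q = 11/(11 - 1) = 1.1
|y|^q = 7.9786^1.1 = 9.8202
f*(7.9786) = 9.8202 / 1.1 = 8.9274


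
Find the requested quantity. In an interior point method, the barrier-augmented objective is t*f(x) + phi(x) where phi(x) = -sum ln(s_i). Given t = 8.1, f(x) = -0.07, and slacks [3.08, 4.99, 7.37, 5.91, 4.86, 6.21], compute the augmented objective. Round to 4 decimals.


Step 1: Compute log-barrier.
ln values: [1.1249, 1.6074, 1.9974, 1.7766, 1.581, 1.8262]
phi = -(1.1249 + 1.6074 + 1.9974 + 1.7766 + 1.581 + 1.8262) = -9.9136
Step 2: Compute augmented objective.
t*f(x) = 8.1*-0.07 = -0.567
Total = -0.567 - 9.9136 = -10.4806


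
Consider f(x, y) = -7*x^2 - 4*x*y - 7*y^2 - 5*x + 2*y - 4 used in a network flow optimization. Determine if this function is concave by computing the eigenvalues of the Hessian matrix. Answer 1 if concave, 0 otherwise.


The Hessian of f(x,y) = -7*x^2 - 4*x*y - 7*y^2 - 5*x + 2*y - 4 is:
H = [[-14, -4], [-4, -14]]
Trace = -14 - 14 = -28
Determinant = -14*-14 - (-4)^2 = 180
Discriminant = (-28)^2 - 4*180 = 64.0
Eigenvalues: lambda_1 = -18.0, lambda_2 = -10.0
The function is concave.

1


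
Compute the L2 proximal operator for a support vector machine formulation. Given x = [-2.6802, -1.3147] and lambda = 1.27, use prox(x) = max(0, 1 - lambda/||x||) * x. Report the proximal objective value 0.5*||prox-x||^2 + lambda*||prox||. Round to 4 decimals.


Step 1: Compute ||x||.
||x|| = 2.9853
Step 2: Compute scaling factor.
scale = max(0, 1 - 1.27/2.9853) = 0.5746
Step 3: prox(x) = [-1.54, -0.7554]
||prox(x)|| = 1.7153
Step 4: Proximal objective.
0.5*||prox-x||^2 = 0.8065
lambda*||prox|| = 2.1784
Total = 2.9849


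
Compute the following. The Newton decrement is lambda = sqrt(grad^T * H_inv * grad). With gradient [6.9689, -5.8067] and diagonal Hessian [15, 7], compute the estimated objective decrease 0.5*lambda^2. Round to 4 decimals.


Step 1: H is diagonal, so H^(-1) * g = [0.4646, -0.8295].
Step 2: g^T H^(-1) g = sum_i g_i^2 / H_ii
  = (6.9689)^2/15 + (-5.8067)^2/7
  = 3.2377 + 4.8168 = 8.0545
Step 3: Objective decrease = 0.5 * g^T H^(-1) g = 4.0273


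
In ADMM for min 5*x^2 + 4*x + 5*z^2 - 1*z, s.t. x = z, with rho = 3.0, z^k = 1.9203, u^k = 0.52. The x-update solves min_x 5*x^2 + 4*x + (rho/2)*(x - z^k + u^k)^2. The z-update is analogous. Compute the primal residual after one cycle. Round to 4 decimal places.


ADMM iteration with rho = 3.0, z^k = 1.9203, u^k = 0.52
Step 1: x-update.
Minimize 5*x^2 + 4*x + (3.0/2)*(x - 1.9203 + 0.52)^2
FOC: (2*5 + 3.0)*x = -4 + 3.0*(1.9203 - 0.52)
x^{k+1} = 0.0155
Step 2: z-update.
Minimize 5*z^2 - 1*z + (3.0/2)*(0.0155 - z + 0.52)^2
FOC: (2*5 + 3.0)*z = 1 + 3.0*(0.0155 + 0.52)
z^{k+1} = 0.2005
Step 3: u-update.
u^{k+1} = 0.52 + 0.0155 - 0.2005 = 0.335
Step 4: Primal residual = |0.0155 - 0.2005| = 0.185


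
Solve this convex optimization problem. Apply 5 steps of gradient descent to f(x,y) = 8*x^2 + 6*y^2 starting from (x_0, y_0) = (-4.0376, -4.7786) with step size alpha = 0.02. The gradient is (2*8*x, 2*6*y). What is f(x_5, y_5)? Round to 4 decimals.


Gradient descent on f(x,y) = 8*x^2 + 6*y^2.
Starting point: (-4.0376, -4.7786), alpha = 0.02
Step 1: grad_x = 2*8*-4.0376 = -64.6016, grad_y = 2*6*-4.7786 = -57.3432
  x_1 = -4.0376 - 0.02*-64.6016 = -2.7456
  y_1 = -4.7786 - 0.02*-57.3432 = -3.6317
Step 2: grad_x = 2*8*-2.7456 = -43.9291, grad_y = 2*6*-3.6317 = -43.5808
  x_2 = -2.7456 - 0.02*-43.9291 = -1.867
  y_2 = -3.6317 - 0.02*-43.5808 = -2.7601
Step 3: grad_x = 2*8*-1.867 = -29.8718, grad_y = 2*6*-2.7601 = -33.1214
  x_3 = -1.867 - 0.02*-29.8718 = -1.2696
  y_3 = -2.7601 - 0.02*-33.1214 = -2.0977
Step 4: grad_x = 2*8*-1.2696 = -20.3128, grad_y = 2*6*-2.0977 = -25.1723
  x_4 = -1.2696 - 0.02*-20.3128 = -0.8633
  y_4 = -2.0977 - 0.02*-25.1723 = -1.5942
Step 5: grad_x = 2*8*-0.8633 = -13.8127, grad_y = 2*6*-1.5942 = -19.1309
  x_5 = -0.8633 - 0.02*-13.8127 = -0.587
  y_5 = -1.5942 - 0.02*-19.1309 = -1.2116
f(-0.587, -1.2116) = 8*(-0.587)^2 + 6*(-1.2116)^2 = 11.5652


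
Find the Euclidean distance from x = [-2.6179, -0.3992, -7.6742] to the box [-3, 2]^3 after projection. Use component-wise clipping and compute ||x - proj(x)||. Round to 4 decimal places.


Project each component onto [-3, 2].
clip(-2.6179) = -2.6179, clip(-0.3992) = -0.3992, clip(-7.6742) = -3.0
Projection = [-2.6179, -0.3992, -3.0]
Squared diffs: [0.0, 0.0, 21.8481]
Distance = sqrt(21.8481) = 4.6742


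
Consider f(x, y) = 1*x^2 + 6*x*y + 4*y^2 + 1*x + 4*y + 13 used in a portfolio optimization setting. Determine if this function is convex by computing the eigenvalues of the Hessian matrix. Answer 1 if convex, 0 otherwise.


The Hessian of f(x,y) = 1*x^2 + 6*x*y + 4*y^2 + 1*x + 4*y + 13 is:
H = [[2, 6], [6, 8]]
Trace = 2 + 8 = 10
Determinant = 2*8 - (6)^2 = -20
Discriminant = (10)^2 - 4*-20 = 180.0
Eigenvalues: lambda_1 = -1.7082, lambda_2 = 11.7082
The function is not convex.

0


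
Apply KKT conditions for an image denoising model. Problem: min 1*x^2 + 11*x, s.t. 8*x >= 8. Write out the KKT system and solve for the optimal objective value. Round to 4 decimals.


Step 1: Try lambda = 0 (constraint inactive).
x_unc = -11/(2*1) = -5.5
Check: 8*-5.5 = -44.0 < 8 -- violated!
Step 2: Constraint must be active: 8*x = 8
x* = 8/8 = 1.0
lambda = (2*1*1.0 + 11)/8 = 1.625
Step 3: Compute optimal value.
f(x*) = 1*1.0^2 + 11*1.0 = 12.0


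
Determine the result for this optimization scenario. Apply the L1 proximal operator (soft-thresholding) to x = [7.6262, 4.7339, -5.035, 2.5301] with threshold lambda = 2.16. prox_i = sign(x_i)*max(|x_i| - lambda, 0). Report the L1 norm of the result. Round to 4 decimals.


Soft-thresholding with lambda = 2.16:
prox(7.6262) = sign(7.6262)*max(|7.6262| - 2.16, 0) = 5.4662
prox(4.7339) = sign(4.7339)*max(|4.7339| - 2.16, 0) = 2.5739
prox(-5.035) = sign(-5.035)*max(|-5.035| - 2.16, 0) = -2.875
prox(2.5301) = sign(2.5301)*max(|2.5301| - 2.16, 0) = 0.3701
prox(x) = [5.4662, 2.5739, -2.875, 0.3701]
||prox(x)||_1 = 5.4662 + 2.5739 + 2.875 + 0.3701 = 11.2852


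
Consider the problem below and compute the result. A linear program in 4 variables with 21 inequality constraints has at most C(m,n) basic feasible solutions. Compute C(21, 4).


Each vertex corresponds to some choice of n active constraints out of m, so the number of vertices is at most C(m, n) = m! / (n!(m-n)!).
m = 21, n = 4
Numerator: 21 * 20 * 19 * 18
Denominator: 4! = 24
C(21, 4) = 5985


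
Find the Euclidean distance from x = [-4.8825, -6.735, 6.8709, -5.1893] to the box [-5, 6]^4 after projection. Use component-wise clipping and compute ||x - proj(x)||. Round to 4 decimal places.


Project each component onto [-5, 6].
clip(-4.8825) = -4.8825, clip(-6.735) = -5.0, clip(6.8709) = 6.0, clip(-5.1893) = -5.0
Projection = [-4.8825, -5.0, 6.0, -5.0]
Squared diffs: [0.0, 3.0102, 0.7585, 0.0358]
Distance = sqrt(3.8045) = 1.9505


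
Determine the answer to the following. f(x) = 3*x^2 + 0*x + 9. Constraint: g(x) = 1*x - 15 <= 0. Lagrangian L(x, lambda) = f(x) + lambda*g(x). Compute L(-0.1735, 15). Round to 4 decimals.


Step 1: Evaluate f(x).
f(-0.1735) = 3*(-0.1735)^2 + 0*(-0.1735) + 9 = 9.0903
Step 2: Evaluate g(x).
g(-0.1735) = 1*-0.1735 - 15 = -15.1735
Step 3: Compute Lagrangian.
L = 9.0903 + 15*-15.1735 = -218.5122


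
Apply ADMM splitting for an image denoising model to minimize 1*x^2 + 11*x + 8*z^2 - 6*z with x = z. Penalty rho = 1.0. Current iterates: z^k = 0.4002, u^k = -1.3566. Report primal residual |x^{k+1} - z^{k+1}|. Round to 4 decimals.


ADMM iteration with rho = 1.0, z^k = 0.4002, u^k = -1.3566
Step 1: x-update.
Minimize 1*x^2 + 11*x + (1.0/2)*(x - 0.4002 - 1.3566)^2
FOC: (2*1 + 1.0)*x = -11 + 1.0*(0.4002 + 1.3566)
x^{k+1} = -3.0811
Step 2: z-update.
Minimize 8*z^2 - 6*z + (1.0/2)*(-3.0811 - z - 1.3566)^2
FOC: (2*8 + 1.0)*z = 6 + 1.0*(-3.0811 - 1.3566)
z^{k+1} = 0.0919
Step 3: u-update.
u^{k+1} = -1.3566 - 3.0811 - 0.0919 = -4.5296
Step 4: Primal residual = |-3.0811 - 0.0919| = 3.173


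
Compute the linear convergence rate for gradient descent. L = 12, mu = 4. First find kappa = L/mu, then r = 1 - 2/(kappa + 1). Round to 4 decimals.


Step 1: Compute the condition number.
kappa = L/mu = 12/4 = 3.0
Step 2: Compute the convergence rate.
r = 1 - 2/(kappa + 1) = 1 - 2*mu/(L + mu) = (L - mu)/(L + mu) = 8/16 = 0.5


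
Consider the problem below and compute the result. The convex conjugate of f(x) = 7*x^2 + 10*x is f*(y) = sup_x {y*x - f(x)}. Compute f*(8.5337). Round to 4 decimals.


f*(y) = sup_x {y*x - a*x^2 - b*x} = sup_x {(y-b)*x - a*x^2}
FOC: (y - b) - 2a*x = 0 => x* = (y - b)/(2a)
x* = (8.5337 - 10)/(2*7) = -0.1047
f*(8.5337) = (y-b)^2/(4a) = (8.5337 - 10)^2/(4*7)
= 2.15/28 = 0.0768


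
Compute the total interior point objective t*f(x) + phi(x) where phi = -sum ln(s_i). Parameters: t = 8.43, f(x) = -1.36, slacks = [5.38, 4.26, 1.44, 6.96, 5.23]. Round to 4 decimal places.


Step 1: Compute log-barrier.
ln values: [1.6827, 1.4493, 0.3646, 1.9402, 1.6544]
phi = -(1.6827 + 1.4493 + 0.3646 + 1.9402 + 1.6544) = -7.0912
Step 2: Compute augmented objective.
t*f(x) = 8.43*-1.36 = -11.4648
Total = -11.4648 - 7.0912 = -18.556


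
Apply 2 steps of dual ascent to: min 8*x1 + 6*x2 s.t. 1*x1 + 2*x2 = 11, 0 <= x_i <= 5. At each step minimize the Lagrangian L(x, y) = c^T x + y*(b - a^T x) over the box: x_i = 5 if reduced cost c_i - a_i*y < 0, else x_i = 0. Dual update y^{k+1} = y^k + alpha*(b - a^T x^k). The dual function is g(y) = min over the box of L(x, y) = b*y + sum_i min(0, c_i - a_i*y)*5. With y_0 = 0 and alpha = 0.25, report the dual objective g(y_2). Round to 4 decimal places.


Dual ascent for LP: min 8*x1 + 6*x2, 1*x1 + 2*x2 = 11, 0 <= x_i <= 5
Step 1: y^k = 0.0, reduced costs: (8.0, 6.0)
  x^k = (0.0, 0.0), subgradient = b - a^T x = 11.0
  y^{k+1} = 0.0 + 0.25*11.0 = 2.75
Step 2: y^k = 2.75, reduced costs: (5.25, 0.5)
  x^k = (0.0, 0.0), subgradient = b - a^T x = 11.0
  y^{k+1} = 2.75 + 0.25*11.0 = 5.5
Dual objective at y_2 = 5.5: reduced costs (2.5, -5.0), box minimizer x = (0.0, 5.0)
g(y_2) = b*y + (c1 - a1*y)*x1 + (c2 - a2*y)*x2 = 11*5.5 + 2.5*0.0 + (-5.0)*5.0 = 60.5 + 0.0 - 25.0 = 35.5


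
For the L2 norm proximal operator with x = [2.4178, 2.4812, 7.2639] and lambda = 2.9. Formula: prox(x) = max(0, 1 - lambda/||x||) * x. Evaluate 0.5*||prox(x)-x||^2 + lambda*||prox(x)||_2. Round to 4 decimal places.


Step 1: Compute ||x||.
||x|| = 8.0478
Step 2: Compute scaling factor.
scale = max(0, 1 - 2.9/8.0478) = 0.6397
Step 3: prox(x) = [1.5465, 1.5871, 4.6464]
||prox(x)|| = 5.1478
Step 4: Proximal objective.
0.5*||prox-x||^2 = 4.205
lambda*||prox|| = 14.9286
Total = 19.1335


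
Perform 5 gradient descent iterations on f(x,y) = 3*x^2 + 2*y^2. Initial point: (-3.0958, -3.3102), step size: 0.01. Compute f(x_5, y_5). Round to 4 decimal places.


Gradient descent on f(x,y) = 3*x^2 + 2*y^2.
Starting point: (-3.0958, -3.3102), alpha = 0.01
Step 1: grad_x = 2*3*-3.0958 = -18.5748, grad_y = 2*2*-3.3102 = -13.2408
  x_1 = -3.0958 - 0.01*-18.5748 = -2.9101
  y_1 = -3.3102 - 0.01*-13.2408 = -3.1778
Step 2: grad_x = 2*3*-2.9101 = -17.4603, grad_y = 2*2*-3.1778 = -12.7112
  x_2 = -2.9101 - 0.01*-17.4603 = -2.7354
  y_2 = -3.1778 - 0.01*-12.7112 = -3.0507
Step 3: grad_x = 2*3*-2.7354 = -16.4127, grad_y = 2*2*-3.0507 = -12.2027
  x_3 = -2.7354 - 0.01*-16.4127 = -2.5713
  y_3 = -3.0507 - 0.01*-12.2027 = -2.9287
Step 4: grad_x = 2*3*-2.5713 = -15.4279, grad_y = 2*2*-2.9287 = -11.7146
  x_4 = -2.5713 - 0.01*-15.4279 = -2.417
  y_4 = -2.9287 - 0.01*-11.7146 = -2.8115
Step 5: grad_x = 2*3*-2.417 = -14.5023, grad_y = 2*2*-2.8115 = -11.246
  x_5 = -2.417 - 0.01*-14.5023 = -2.272
  y_5 = -2.8115 - 0.01*-11.246 = -2.699
f(-2.272, -2.699) = 3*(-2.272)^2 + 2*(-2.699)^2 = 30.0559


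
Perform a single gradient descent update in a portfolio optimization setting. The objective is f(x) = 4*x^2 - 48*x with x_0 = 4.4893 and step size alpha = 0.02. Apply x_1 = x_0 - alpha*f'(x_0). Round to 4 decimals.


We compute the gradient at x_0 and apply the update.
f'(x) = 8*x - 48
f'(4.4893) = 8*4.4893 - 48 = -12.0856
x_1 = 4.4893 - 0.02*-12.0856 = 4.731


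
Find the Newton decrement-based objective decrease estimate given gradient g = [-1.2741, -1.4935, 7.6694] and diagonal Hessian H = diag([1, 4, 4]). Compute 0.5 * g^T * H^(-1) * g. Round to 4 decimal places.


Step 1: H is diagonal, so H^(-1) * g = [-1.2741, -0.3734, 1.9174].
Step 2: g^T H^(-1) g = sum_i g_i^2 / H_ii
  = (-1.2741)^2/1 + (-1.4935)^2/4 + (7.6694)^2/4
  = 1.6233 + 0.5576 + 14.7049 = 16.8859
Step 3: Objective decrease = 0.5 * g^T H^(-1) g = 8.4429


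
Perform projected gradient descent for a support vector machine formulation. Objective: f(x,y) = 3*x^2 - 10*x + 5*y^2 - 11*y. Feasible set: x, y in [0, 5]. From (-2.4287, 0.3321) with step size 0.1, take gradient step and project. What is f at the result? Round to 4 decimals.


Step 1: Compute gradient at (-2.4287, 0.3321).
grad_x = 2*3*-2.4287 - 10 = -24.5722
grad_y = 2*5*0.3321 - 11 = -7.679
Step 2: Gradient step.
x_raw = -2.4287 - 0.1*-24.5722 = 0.0285
y_raw = 0.3321 - 0.1*-7.679 = 1.1
Step 3: Project onto [0, 5].
x_proj = clip(0.0285) = 0.0285
y_proj = clip(1.1) = 1.1
Step 4: Evaluate f.
f(0.0285, 1.1) = -6.3328


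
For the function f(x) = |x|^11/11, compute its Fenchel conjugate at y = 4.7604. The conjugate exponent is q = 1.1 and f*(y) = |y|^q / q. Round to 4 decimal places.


The conjugate exponent q satisfies 1/p + 1/q = 1.
p = 11, so q = 11/(11 - 1) = 1.1
|y|^q = 4.7604^1.1 = 5.5643
f*(4.7604) = 5.5643 / 1.1 = 5.0584


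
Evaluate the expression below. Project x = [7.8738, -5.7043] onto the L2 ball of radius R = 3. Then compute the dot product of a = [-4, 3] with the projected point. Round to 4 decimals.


Step 1: Compute ||x|| (intermediates to 6 decimals).
||x|| = sqrt(7.8738^2 + (-5.7043)^2) = 9.72295
Step 2: Project.
Since ||x|| > R, scale = R/||x|| = 3/9.72295 = 0.308548, proj(x) = scale * x
proj(x) = [2.429445, -1.76005]
Step 3: Dot product.
a^T * proj(x) = -4*2.429445 + 3*(-1.76005) = -14.9979


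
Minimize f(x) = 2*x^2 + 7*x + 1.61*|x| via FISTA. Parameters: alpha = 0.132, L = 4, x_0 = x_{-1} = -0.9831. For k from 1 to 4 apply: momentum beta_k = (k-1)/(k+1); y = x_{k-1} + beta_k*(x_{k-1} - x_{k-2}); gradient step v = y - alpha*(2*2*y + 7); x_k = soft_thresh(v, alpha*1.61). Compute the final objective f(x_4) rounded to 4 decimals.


FISTA on f(x) = 2*x^2 + 7*x + 1.61*|x|
L = 4, alpha = 0.132
Iteration 1: beta = 0.0, y = -0.9831 + 0.0*(-0.9831 + 0.9831) = -0.9831
  grad(y) = 3.0676, v = y - alpha*grad = -1.388
  prox(v) = soft_thresh(-1.388, 0.2125) = -1.1755
Iteration 2: beta = 0.3333, y = -1.1755 + 0.3333*(-1.1755 + 0.9831) = -1.2396
  grad(y) = 2.0414, v = y - alpha*grad = -1.5091
  prox(v) = soft_thresh(-1.5091, 0.2125) = -1.2966
Iteration 3: beta = 0.5, y = -1.2966 + 0.5*(-1.2966 + 1.1755) = -1.3571
  grad(y) = 1.5715, v = y - alpha*grad = -1.5646
  prox(v) = soft_thresh(-1.5646, 0.2125) = -1.352
Iteration 4: beta = 0.6, y = -1.352 + 0.6*(-1.352 + 1.2966) = -1.3853
  grad(y) = 1.4587, v = y - alpha*grad = -1.5779
  prox(v) = soft_thresh(-1.5779, 0.2125) = -1.3654
f(x_4) = 2*(-1.3654)^2 + 7*(-1.3654) + 1.61*|-1.3654| = -3.6309


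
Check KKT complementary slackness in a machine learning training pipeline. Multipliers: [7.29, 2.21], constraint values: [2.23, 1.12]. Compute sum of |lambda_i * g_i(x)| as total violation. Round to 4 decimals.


KKT complementary slackness check:
lambda_1 * g_1 = 7.29 * 2.23 = 16.2567
lambda_2 * g_2 = 2.21 * 1.12 = 2.4752
Total violation = 16.2567 + 2.4752 = 18.7319


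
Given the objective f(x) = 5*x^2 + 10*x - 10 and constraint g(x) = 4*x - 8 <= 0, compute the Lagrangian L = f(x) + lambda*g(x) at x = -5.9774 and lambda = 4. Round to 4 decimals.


Step 1: Evaluate f(x).
f(-5.9774) = 5*(-5.9774)^2 + 10*(-5.9774) - 10 = 108.8726
Step 2: Evaluate g(x).
g(-5.9774) = 4*-5.9774 - 8 = -31.9096
Step 3: Compute Lagrangian.
L = 108.8726 + 4*-31.9096 = -18.7658


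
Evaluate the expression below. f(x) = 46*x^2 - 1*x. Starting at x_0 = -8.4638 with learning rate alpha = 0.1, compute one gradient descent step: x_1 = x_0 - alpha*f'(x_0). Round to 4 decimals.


We compute the gradient at x_0 and apply the update.
f'(x) = 92*x - 1
f'(-8.4638) = 92*-8.4638 - 1 = -779.6696
x_1 = -8.4638 - 0.1*-779.6696 = 69.5032
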